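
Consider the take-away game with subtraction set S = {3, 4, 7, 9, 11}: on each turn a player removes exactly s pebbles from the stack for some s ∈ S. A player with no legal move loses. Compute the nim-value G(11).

3

G(0) = 0
G(1) = mex{} = 0
G(2) = mex{} = 0
G(3) = mex{0} = 1
G(4) = mex{0,0} = 1
G(5) = mex{0,0} = 1
G(6) = mex{1,0} = 2
G(7) = mex{1,1,0} = 2
G(8) = mex{1,1,0} = 2
G(9) = mex{2,1,0,0} = 3
G(10) = mex{2,2,1,0} = 3
G(11) = mex{2,2,1,0,0} = 3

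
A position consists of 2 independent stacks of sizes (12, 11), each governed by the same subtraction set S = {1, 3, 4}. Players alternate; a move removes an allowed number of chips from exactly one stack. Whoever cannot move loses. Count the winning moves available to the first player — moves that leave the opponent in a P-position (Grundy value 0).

All stacks use S = {1, 3, 4}:
G(0) = 0
G(1) = mex{0} = 1
G(2) = mex{1} = 0
G(3) = mex{0,0} = 1
G(4) = mex{1,1,0} = 2
G(5) = mex{2,0,1} = 3
G(6) = mex{3,1,0} = 2
G(7) = mex{2,2,1} = 0
G(8) = mex{0,3,2} = 1
G(9) = mex{1,2,3} = 0
G(10) = mex{0,0,2} = 1
G(11) = mex{1,1,0} = 2
G(12) = mex{2,0,1} = 3
Stack A: G(12) = 3.
Stack B: G(11) = 2.
Combined Grundy value = 3 ⊕ 2 = 1.
A winning move leaves total XOR = 0, i.e. changes one component's Grundy value g to g ⊕ X where X is the current total.
Stack A: need g' = 3⊕1 = 2. Options: 12−1→G=2, 12−3→G=0, 12−4→G=1. Hits: 1.
Stack B: need g' = 2⊕1 = 3. Options: 11−1→G=1, 11−3→G=1, 11−4→G=0. Hits: 0.

1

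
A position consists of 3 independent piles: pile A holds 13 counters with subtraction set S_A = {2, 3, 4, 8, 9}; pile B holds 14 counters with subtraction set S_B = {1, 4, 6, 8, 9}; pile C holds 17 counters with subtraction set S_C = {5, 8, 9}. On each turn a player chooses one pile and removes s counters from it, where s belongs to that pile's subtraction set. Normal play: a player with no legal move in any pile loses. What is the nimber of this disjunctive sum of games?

Pile A, S = {2, 3, 4, 8, 9}:
G(0) = 0
G(1) = mex{} = 0
G(2) = mex{0} = 1
G(3) = mex{0,0} = 1
G(4) = mex{1,0,0} = 2
G(5) = mex{1,1,0} = 2
G(6) = mex{2,1,1} = 0
G(7) = mex{2,2,1} = 0
G(8) = mex{0,2,2,0} = 1
G(9) = mex{0,0,2,0,0} = 1
G(10) = mex{1,0,0,1,0} = 2
G(11) = mex{1,1,0,1,1} = 2
G(12) = mex{2,1,1,2,1} = 0
G(13) = mex{2,2,1,2,2} = 0
G_A(13) = 0.
Pile B, S = {1, 4, 6, 8, 9}:
n :  0  1  2  3  4  5  6  7  8  9 10 11 12 13 14
G :  0  1  0  1  2  0  1  0  1  2  3  2  0  1  2
G_B(14) = 2.
Pile C, S = {5, 8, 9}:
n :  0  1  2  3  4  5  6  7  8  9 10 11 12 13 14 15 16 17
G :  0  0  0  0  0  1  1  1  1  1  2  2  2  2  0  0  0  0
G_C(17) = 0.
Combined Grundy value = 0 ⊕ 2 ⊕ 0 = 2.

2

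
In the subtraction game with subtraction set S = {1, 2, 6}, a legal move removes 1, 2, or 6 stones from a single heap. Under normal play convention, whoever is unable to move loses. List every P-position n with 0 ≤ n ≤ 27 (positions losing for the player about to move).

G(0) = 0
G(1) = mex{0} = 1
G(2) = mex{1,0} = 2
G(3) = mex{2,1} = 0
G(4) = mex{0,2} = 1
G(5) = mex{1,0} = 2
G(6) = mex{2,1,0} = 3
G(7) = mex{3,2,1} = 0
G(8) = mex{0,3,2} = 1
G(9) = mex{1,0,0} = 2
G(10) = mex{2,1,1} = 0
G(11) = mex{0,2,2} = 1
G(12) = mex{1,0,3} = 2
G(13) = mex{2,1,0} = 3
G(14) = mex{3,2,1} = 0
G(15) = mex{0,3,2} = 1
G(16) = mex{1,0,0} = 2
G(17) = mex{2,1,1} = 0
G(18) = mex{0,2,2} = 1
G(19) = mex{1,0,3} = 2
G(20) = mex{2,1,0} = 3
G(21) = mex{3,2,1} = 0
G(22) = mex{0,3,2} = 1
G(23) = mex{1,0,0} = 2
G(24) = mex{2,1,1} = 0
G(25) = mex{0,2,2} = 1
G(26) = mex{1,0,3} = 2
G(27) = mex{2,1,0} = 3
P-positions are exactly the n with G(n) = 0.

0, 3, 7, 10, 14, 17, 21, 24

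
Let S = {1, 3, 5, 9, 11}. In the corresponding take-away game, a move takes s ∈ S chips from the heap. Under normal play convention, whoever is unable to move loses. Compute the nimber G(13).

1

G(0) = 0
G(1) = mex{0} = 1
G(2) = mex{1} = 0
G(3) = mex{0,0} = 1
G(4) = mex{1,1} = 0
G(5) = mex{0,0,0} = 1
G(6) = mex{1,1,1} = 0
G(7) = mex{0,0,0} = 1
G(8) = mex{1,1,1} = 0
G(9) = mex{0,0,0,0} = 1
G(10) = mex{1,1,1,1} = 0
G(11) = mex{0,0,0,0,0} = 1
G(12) = mex{1,1,1,1,1} = 0
G(13) = mex{0,0,0,0,0} = 1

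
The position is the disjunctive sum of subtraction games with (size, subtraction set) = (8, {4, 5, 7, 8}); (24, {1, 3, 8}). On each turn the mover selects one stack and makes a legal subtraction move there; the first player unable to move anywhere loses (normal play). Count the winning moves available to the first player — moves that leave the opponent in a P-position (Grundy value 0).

Stack A, S = {4, 5, 7, 8}:
n : 0 1 2 3 4 5 6 7 8
G : 0 0 0 0 1 1 1 1 2
G_A(8) = 2.
Stack B, S = {1, 3, 8}:
n :  0  1  2  3  4  5  6  7  8  9 10 11 12 13 14 15 16 17 18 19 20 21 22 23 24
G :  0  1  0  1  0  1  0  1  2  3  2  0  1  0  1  0  1  0  1  2  3  2  0  1  0
G_B(24) = 0.
Combined Grundy value = 2 ⊕ 0 = 2.
A winning move leaves total XOR = 0, i.e. changes one component's Grundy value g to g ⊕ X where X is the current total.
Stack A: need g' = 2⊕2 = 0. Options: 8−4→G=1, 8−5→G=0, 8−7→G=0, 8−8→G=0. Hits: 3.
Stack B: need g' = 0⊕2 = 2. Options: 24−1→G=1, 24−3→G=2, 24−8→G=1. Hits: 1.

4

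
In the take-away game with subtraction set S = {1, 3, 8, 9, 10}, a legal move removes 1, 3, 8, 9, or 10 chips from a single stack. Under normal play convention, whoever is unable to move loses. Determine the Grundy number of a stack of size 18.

1

n :  0  1  2  3  4  5  6  7  8  9 10 11 12 13 14 15 16 17 18
G :  0  1  0  1  0  1  0  1  2  3  2  3  2  3  2  3  4  0  1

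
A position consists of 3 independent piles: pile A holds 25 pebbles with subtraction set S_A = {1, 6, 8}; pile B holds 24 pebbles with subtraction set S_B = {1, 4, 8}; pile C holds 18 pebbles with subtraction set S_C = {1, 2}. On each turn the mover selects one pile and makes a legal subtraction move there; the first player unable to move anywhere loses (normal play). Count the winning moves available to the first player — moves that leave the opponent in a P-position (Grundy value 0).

Pile A, S = {1, 6, 8}:
G(0) = 0
G(1) = mex{0} = 1
G(2) = mex{1} = 0
G(3) = mex{0} = 1
G(4) = mex{1} = 0
G(5) = mex{0} = 1
G(6) = mex{1,0} = 2
G(7) = mex{2,1} = 0
G(8) = mex{0,0,0} = 1
G(9) = mex{1,1,1} = 0
G(10) = mex{0,0,0} = 1
G(11) = mex{1,1,1} = 0
G(12) = mex{0,2,0} = 1
G(13) = mex{1,0,1} = 2
G(14) = mex{2,1,2} = 0
G(15) = mex{0,0,0} = 1
G(16) = mex{1,1,1} = 0
G(17) = mex{0,0,0} = 1
G(18) = mex{1,1,1} = 0
G(19) = mex{0,2,0} = 1
G(20) = mex{1,0,1} = 2
G(21) = mex{2,1,2} = 0
G(22) = mex{0,0,0} = 1
G(23) = mex{1,1,1} = 0
G(24) = mex{0,0,0} = 1
G(25) = mex{1,1,1} = 0
G_A(25) = 0.
Pile B, S = {1, 4, 8}:
n :  0  1  2  3  4  5  6  7  8  9 10 11 12 13 14 15 16 17 18 19 20 21 22 23 24
G :  0  1  0  1  2  0  1  0  1  2  3  2  0  1  0  1  2  0  1  0  1  2  3  2  0
G_B(24) = 0.
Pile C, S = {1, 2}:
n :  0  1  2  3  4  5  6  7  8  9 10 11 12 13 14 15 16 17 18
G :  0  1  2  0  1  2  0  1  2  0  1  2  0  1  2  0  1  2  0
G_C(18) = 0.
Combined Grundy value = 0 ⊕ 0 ⊕ 0 = 0.
A winning move leaves total XOR = 0, i.e. changes one component's Grundy value g to g ⊕ X where X is the current total.
Pile A: target g' = 0⊕0 = 0, but every legal move changes the Grundy value (mex property), so 0 moves.
Pile B: target g' = 0⊕0 = 0, but every legal move changes the Grundy value (mex property), so 0 moves.
Pile C: target g' = 0⊕0 = 0, but every legal move changes the Grundy value (mex property), so 0 moves.

0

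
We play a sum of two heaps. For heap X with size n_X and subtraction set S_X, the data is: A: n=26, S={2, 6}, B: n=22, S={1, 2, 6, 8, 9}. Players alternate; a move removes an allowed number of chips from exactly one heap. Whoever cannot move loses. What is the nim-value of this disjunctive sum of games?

Heap A, S = {2, 6}:
G(0) = 0
G(1) = mex{} = 0
G(2) = mex{0} = 1
G(3) = mex{0} = 1
G(4) = mex{1} = 0
G(5) = mex{1} = 0
G(6) = mex{0,0} = 1
G(7) = mex{0,0} = 1
G(8) = mex{1,1} = 0
G(9) = mex{1,1} = 0
G(10) = mex{0,0} = 1
G(11) = mex{0,0} = 1
G(12) = mex{1,1} = 0
G(13) = mex{1,1} = 0
G(14) = mex{0,0} = 1
G(15) = mex{0,0} = 1
G(16) = mex{1,1} = 0
G(17) = mex{1,1} = 0
G(18) = mex{0,0} = 1
G(19) = mex{0,0} = 1
G(20) = mex{1,1} = 0
G(21) = mex{1,1} = 0
G(22) = mex{0,0} = 1
G(23) = mex{0,0} = 1
G(24) = mex{1,1} = 0
G(25) = mex{1,1} = 0
G(26) = mex{0,0} = 1
G_A(26) = 1.
Heap B, S = {1, 2, 6, 8, 9}:
G(0) = 0
G(1) = mex{0} = 1
G(2) = mex{1,0} = 2
G(3) = mex{2,1} = 0
G(4) = mex{0,2} = 1
G(5) = mex{1,0} = 2
G(6) = mex{2,1,0} = 3
G(7) = mex{3,2,1} = 0
G(8) = mex{0,3,2,0} = 1
G(9) = mex{1,0,0,1,0} = 2
G(10) = mex{2,1,1,2,1} = 0
G(11) = mex{0,2,2,0,2} = 1
G(12) = mex{1,0,3,1,0} = 2
G(13) = mex{2,1,0,2,1} = 3
G(14) = mex{3,2,1,3,2} = 0
G(15) = mex{0,3,2,0,3} = 1
G(16) = mex{1,0,0,1,0} = 2
G(17) = mex{2,1,1,2,1} = 0
G(18) = mex{0,2,2,0,2} = 1
G(19) = mex{1,0,3,1,0} = 2
G(20) = mex{2,1,0,2,1} = 3
G(21) = mex{3,2,1,3,2} = 0
G(22) = mex{0,3,2,0,3} = 1
G_B(22) = 1.
Combined Grundy value = 1 ⊕ 1 = 0.

0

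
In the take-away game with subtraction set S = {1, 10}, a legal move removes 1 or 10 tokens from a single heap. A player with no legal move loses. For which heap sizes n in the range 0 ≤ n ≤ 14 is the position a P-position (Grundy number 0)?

0, 2, 4, 6, 8, 11, 13

n :  0  1  2  3  4  5  6  7  8  9 10 11 12 13 14
G :  0  1  0  1  0  1  0  1  0  1  2  0  1  0  1
P-positions are exactly the n with G(n) = 0.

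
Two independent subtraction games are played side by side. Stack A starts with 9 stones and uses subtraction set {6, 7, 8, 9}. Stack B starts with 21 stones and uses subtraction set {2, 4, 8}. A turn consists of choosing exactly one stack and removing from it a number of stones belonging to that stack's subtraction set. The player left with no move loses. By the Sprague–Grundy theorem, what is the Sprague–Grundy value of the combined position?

0

Stack A, S = {6, 7, 8, 9}:
n : 0 1 2 3 4 5 6 7 8 9
G : 0 0 0 0 0 0 1 1 1 1
G_A(9) = 1.
Stack B, S = {2, 4, 8}:
n :  0  1  2  3  4  5  6  7  8  9 10 11 12 13 14 15 16 17 18 19 20 21
G :  0  0  1  1  2  2  0  0  1  1  2  2  0  0  1  1  2  2  0  0  1  1
G_B(21) = 1.
Combined Grundy value = 1 ⊕ 1 = 0.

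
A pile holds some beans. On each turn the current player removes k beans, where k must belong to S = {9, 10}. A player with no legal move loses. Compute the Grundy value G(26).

0

G(0) = 0
G(1) = mex{} = 0
G(2) = mex{} = 0
G(3) = mex{} = 0
G(4) = mex{} = 0
G(5) = mex{} = 0
G(6) = mex{} = 0
G(7) = mex{} = 0
G(8) = mex{} = 0
G(9) = mex{0} = 1
G(10) = mex{0,0} = 1
G(11) = mex{0,0} = 1
G(12) = mex{0,0} = 1
G(13) = mex{0,0} = 1
G(14) = mex{0,0} = 1
G(15) = mex{0,0} = 1
G(16) = mex{0,0} = 1
G(17) = mex{0,0} = 1
G(18) = mex{1,0} = 2
G(19) = mex{1,1} = 0
G(20) = mex{1,1} = 0
G(21) = mex{1,1} = 0
G(22) = mex{1,1} = 0
G(23) = mex{1,1} = 0
G(24) = mex{1,1} = 0
G(25) = mex{1,1} = 0
G(26) = mex{1,1} = 0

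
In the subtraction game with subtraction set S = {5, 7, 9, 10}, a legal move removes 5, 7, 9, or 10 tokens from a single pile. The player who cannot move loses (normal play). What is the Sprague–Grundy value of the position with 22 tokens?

1

n :  0  1  2  3  4  5  6  7  8  9 10 11 12 13 14 15 16 17 18 19 20 21 22
G :  0  0  0  0  0  1  1  1  1  1  2  2  2  2  2  0  0  0  0  0  1  1  1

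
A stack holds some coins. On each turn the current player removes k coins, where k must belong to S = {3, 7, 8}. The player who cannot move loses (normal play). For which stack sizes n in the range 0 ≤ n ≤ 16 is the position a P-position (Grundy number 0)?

G(0) = 0
G(1) = mex{} = 0
G(2) = mex{} = 0
G(3) = mex{0} = 1
G(4) = mex{0} = 1
G(5) = mex{0} = 1
G(6) = mex{1} = 0
G(7) = mex{1,0} = 2
G(8) = mex{1,0,0} = 2
G(9) = mex{0,0,0} = 1
G(10) = mex{2,1,0} = 3
G(11) = mex{2,1,1} = 0
G(12) = mex{1,1,1} = 0
G(13) = mex{3,0,1} = 2
G(14) = mex{0,2,0} = 1
G(15) = mex{0,2,2} = 1
G(16) = mex{2,1,2} = 0
P-positions are exactly the n with G(n) = 0.

0, 1, 2, 6, 11, 12, 16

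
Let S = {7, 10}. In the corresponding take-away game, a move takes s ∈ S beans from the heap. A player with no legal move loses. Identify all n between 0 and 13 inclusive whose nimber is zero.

G(0) = 0
G(1) = mex{} = 0
G(2) = mex{} = 0
G(3) = mex{} = 0
G(4) = mex{} = 0
G(5) = mex{} = 0
G(6) = mex{} = 0
G(7) = mex{0} = 1
G(8) = mex{0} = 1
G(9) = mex{0} = 1
G(10) = mex{0,0} = 1
G(11) = mex{0,0} = 1
G(12) = mex{0,0} = 1
G(13) = mex{0,0} = 1
P-positions are exactly the n with G(n) = 0.

0, 1, 2, 3, 4, 5, 6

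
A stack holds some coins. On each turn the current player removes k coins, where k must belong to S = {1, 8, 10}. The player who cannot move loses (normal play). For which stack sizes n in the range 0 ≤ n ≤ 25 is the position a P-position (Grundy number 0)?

n :  0  1  2  3  4  5  6  7  8  9 10 11 12 13 14 15 16 17 18 19 20 21 22 23 24 25
G :  0  1  0  1  0  1  0  1  2  0  1  0  1  0  1  0  1  2  0  1  0  1  0  1  0  1
P-positions are exactly the n with G(n) = 0.

0, 2, 4, 6, 9, 11, 13, 15, 18, 20, 22, 24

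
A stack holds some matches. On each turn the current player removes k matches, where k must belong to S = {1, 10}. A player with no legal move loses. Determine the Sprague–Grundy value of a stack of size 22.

G(0) = 0
G(1) = mex{0} = 1
G(2) = mex{1} = 0
G(3) = mex{0} = 1
G(4) = mex{1} = 0
G(5) = mex{0} = 1
G(6) = mex{1} = 0
G(7) = mex{0} = 1
G(8) = mex{1} = 0
G(9) = mex{0} = 1
G(10) = mex{1,0} = 2
G(11) = mex{2,1} = 0
G(12) = mex{0,0} = 1
G(13) = mex{1,1} = 0
G(14) = mex{0,0} = 1
G(15) = mex{1,1} = 0
G(16) = mex{0,0} = 1
G(17) = mex{1,1} = 0
G(18) = mex{0,0} = 1
G(19) = mex{1,1} = 0
G(20) = mex{0,2} = 1
G(21) = mex{1,0} = 2
G(22) = mex{2,1} = 0

0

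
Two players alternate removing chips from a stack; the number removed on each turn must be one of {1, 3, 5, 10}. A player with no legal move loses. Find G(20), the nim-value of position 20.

1

G(0) = 0
G(1) = mex{0} = 1
G(2) = mex{1} = 0
G(3) = mex{0,0} = 1
G(4) = mex{1,1} = 0
G(5) = mex{0,0,0} = 1
G(6) = mex{1,1,1} = 0
G(7) = mex{0,0,0} = 1
G(8) = mex{1,1,1} = 0
G(9) = mex{0,0,0} = 1
G(10) = mex{1,1,1,0} = 2
G(11) = mex{2,0,0,1} = 3
G(12) = mex{3,1,1,0} = 2
G(13) = mex{2,2,0,1} = 3
G(14) = mex{3,3,1,0} = 2
G(15) = mex{2,2,2,1} = 0
G(16) = mex{0,3,3,0} = 1
G(17) = mex{1,2,2,1} = 0
G(18) = mex{0,0,3,0} = 1
G(19) = mex{1,1,2,1} = 0
G(20) = mex{0,0,0,2} = 1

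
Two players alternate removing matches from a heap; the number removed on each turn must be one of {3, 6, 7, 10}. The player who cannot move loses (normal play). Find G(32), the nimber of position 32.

2

n :  0  1  2  3  4  5  6  7  8  9 10 11 12 13 14 15 16 17 18 19 20 21 22 23 24 25 26 27 28 29 30 31 32
G :  0  0  0  1  1  1  2  2  2  3  3  3  4  0  0  0  1  1  1  2  2  2  3  3  3  4  0  0  0  1  1  1  2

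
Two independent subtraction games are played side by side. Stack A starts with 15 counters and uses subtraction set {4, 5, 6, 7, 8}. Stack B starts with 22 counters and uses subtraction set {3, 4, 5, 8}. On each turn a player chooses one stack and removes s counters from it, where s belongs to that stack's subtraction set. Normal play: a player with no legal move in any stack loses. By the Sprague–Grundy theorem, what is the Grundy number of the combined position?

Stack A, S = {4, 5, 6, 7, 8}:
G(0) = 0
G(1) = mex{} = 0
G(2) = mex{} = 0
G(3) = mex{} = 0
G(4) = mex{0} = 1
G(5) = mex{0,0} = 1
G(6) = mex{0,0,0} = 1
G(7) = mex{0,0,0,0} = 1
G(8) = mex{1,0,0,0,0} = 2
G(9) = mex{1,1,0,0,0} = 2
G(10) = mex{1,1,1,0,0} = 2
G(11) = mex{1,1,1,1,0} = 2
G(12) = mex{2,1,1,1,1} = 0
G(13) = mex{2,2,1,1,1} = 0
G(14) = mex{2,2,2,1,1} = 0
G(15) = mex{2,2,2,2,1} = 0
G_A(15) = 0.
Stack B, S = {3, 4, 5, 8}:
n :  0  1  2  3  4  5  6  7  8  9 10 11 12 13 14 15 16 17 18 19 20 21 22
G :  0  0  0  1  1  1  2  2  2  3  3  0  0  0  1  1  1  2  2  2  3  3  0
G_B(22) = 0.
Combined Grundy value = 0 ⊕ 0 = 0.

0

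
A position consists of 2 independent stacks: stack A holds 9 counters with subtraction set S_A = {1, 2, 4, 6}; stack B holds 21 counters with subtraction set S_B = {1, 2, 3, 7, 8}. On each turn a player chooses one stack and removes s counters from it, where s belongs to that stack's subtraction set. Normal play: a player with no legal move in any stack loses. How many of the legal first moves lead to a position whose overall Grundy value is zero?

Stack A, S = {1, 2, 4, 6}:
n : 0 1 2 3 4 5 6 7 8 9
G : 0 1 2 0 1 2 3 4 0 1
G_A(9) = 1.
Stack B, S = {1, 2, 3, 7, 8}:
n :  0  1  2  3  4  5  6  7  8  9 10 11 12 13 14 15 16 17 18 19 20 21
G :  0  1  2  3  0  1  2  3  4  0  1  2  3  0  1  2  3  4  0  1  2  3
G_B(21) = 3.
Combined Grundy value = 1 ⊕ 3 = 2.
A winning move leaves total XOR = 0, i.e. changes one component's Grundy value g to g ⊕ X where X is the current total.
Stack A: need g' = 1⊕2 = 3. Options: 9−1→G=0, 9−2→G=4, 9−4→G=2, 9−6→G=0. Hits: 0.
Stack B: need g' = 3⊕2 = 1. Options: 21−1→G=2, 21−2→G=1, 21−3→G=0, 21−7→G=1, 21−8→G=0. Hits: 2.

2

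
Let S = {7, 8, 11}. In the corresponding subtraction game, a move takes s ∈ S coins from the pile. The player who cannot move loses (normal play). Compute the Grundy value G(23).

0

n :  0  1  2  3  4  5  6  7  8  9 10 11 12 13 14 15 16 17 18 19 20 21 22 23
G :  0  0  0  0  0  0  0  1  1  1  1  1  1  1  2  2  2  2  0  0  0  0  0  0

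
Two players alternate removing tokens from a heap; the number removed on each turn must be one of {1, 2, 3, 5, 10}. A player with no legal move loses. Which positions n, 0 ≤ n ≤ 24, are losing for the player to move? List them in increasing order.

0, 4, 8, 12, 16, 20, 24

G(0) = 0
G(1) = mex{0} = 1
G(2) = mex{1,0} = 2
G(3) = mex{2,1,0} = 3
G(4) = mex{3,2,1} = 0
G(5) = mex{0,3,2,0} = 1
G(6) = mex{1,0,3,1} = 2
G(7) = mex{2,1,0,2} = 3
G(8) = mex{3,2,1,3} = 0
G(9) = mex{0,3,2,0} = 1
G(10) = mex{1,0,3,1,0} = 2
G(11) = mex{2,1,0,2,1} = 3
G(12) = mex{3,2,1,3,2} = 0
G(13) = mex{0,3,2,0,3} = 1
G(14) = mex{1,0,3,1,0} = 2
G(15) = mex{2,1,0,2,1} = 3
G(16) = mex{3,2,1,3,2} = 0
G(17) = mex{0,3,2,0,3} = 1
G(18) = mex{1,0,3,1,0} = 2
G(19) = mex{2,1,0,2,1} = 3
G(20) = mex{3,2,1,3,2} = 0
G(21) = mex{0,3,2,0,3} = 1
G(22) = mex{1,0,3,1,0} = 2
G(23) = mex{2,1,0,2,1} = 3
G(24) = mex{3,2,1,3,2} = 0
P-positions are exactly the n with G(n) = 0.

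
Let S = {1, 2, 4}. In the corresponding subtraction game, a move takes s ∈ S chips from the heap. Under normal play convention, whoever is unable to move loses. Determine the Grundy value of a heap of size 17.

2

G(0) = 0
G(1) = mex{0} = 1
G(2) = mex{1,0} = 2
G(3) = mex{2,1} = 0
G(4) = mex{0,2,0} = 1
G(5) = mex{1,0,1} = 2
G(6) = mex{2,1,2} = 0
G(7) = mex{0,2,0} = 1
G(8) = mex{1,0,1} = 2
G(9) = mex{2,1,2} = 0
G(10) = mex{0,2,0} = 1
G(11) = mex{1,0,1} = 2
G(12) = mex{2,1,2} = 0
G(13) = mex{0,2,0} = 1
G(14) = mex{1,0,1} = 2
G(15) = mex{2,1,2} = 0
G(16) = mex{0,2,0} = 1
G(17) = mex{1,0,1} = 2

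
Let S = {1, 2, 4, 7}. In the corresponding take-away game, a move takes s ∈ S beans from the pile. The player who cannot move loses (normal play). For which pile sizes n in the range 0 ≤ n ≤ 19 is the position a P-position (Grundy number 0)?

0, 3, 6, 9, 12, 15, 18

n :  0  1  2  3  4  5  6  7  8  9 10 11 12 13 14 15 16 17 18 19
G :  0  1  2  0  1  2  0  1  2  0  1  2  0  1  2  0  1  2  0  1
P-positions are exactly the n with G(n) = 0.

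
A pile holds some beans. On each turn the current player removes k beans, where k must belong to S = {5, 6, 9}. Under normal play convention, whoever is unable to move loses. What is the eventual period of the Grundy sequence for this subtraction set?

n :  0  1  2  3  4  5  6  7  8  9 10 11 12 13 14 15 16 17 18 19 20 21 22 23 24 25 26 27 28 29
G :  0  0  0  0  0  1  1  1  1  1  2  2  2  2  0  0  0  0  0  1  1  1  1  1  2  2  2  2  0  0
G(n+14) = G(n) holds for n = 0,…,8 (a full window of length max(S) = 9), so the sequence is purely periodic with period 14.

14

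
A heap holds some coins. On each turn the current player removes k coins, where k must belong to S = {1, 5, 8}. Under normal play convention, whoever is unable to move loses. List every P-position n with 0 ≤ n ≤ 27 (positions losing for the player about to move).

n :  0  1  2  3  4  5  6  7  8  9 10 11 12 13 14 15 16 17 18 19 20 21 22 23 24 25 26 27
G :  0  1  0  1  0  1  0  1  2  3  2  3  2  0  1  0  1  0  1  0  1  2  3  2  3  2  0  1
P-positions are exactly the n with G(n) = 0.

0, 2, 4, 6, 13, 15, 17, 19, 26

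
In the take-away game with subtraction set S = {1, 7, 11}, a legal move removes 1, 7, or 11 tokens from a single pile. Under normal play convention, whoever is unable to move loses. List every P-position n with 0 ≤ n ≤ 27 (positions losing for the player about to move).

n :  0  1  2  3  4  5  6  7  8  9 10 11 12 13 14 15 16 17 18 19 20 21 22 23 24 25 26 27
G :  0  1  0  1  0  1  0  1  0  1  0  1  0  1  0  1  0  1  0  1  0  1  0  1  0  1  0  1
P-positions are exactly the n with G(n) = 0.

0, 2, 4, 6, 8, 10, 12, 14, 16, 18, 20, 22, 24, 26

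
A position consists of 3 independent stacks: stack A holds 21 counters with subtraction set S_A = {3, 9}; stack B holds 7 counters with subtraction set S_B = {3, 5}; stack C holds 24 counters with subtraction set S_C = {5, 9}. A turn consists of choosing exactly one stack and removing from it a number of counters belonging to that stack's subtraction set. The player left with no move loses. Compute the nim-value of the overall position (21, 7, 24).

1

Stack A, S = {3, 9}:
G(0) = 0
G(1) = mex{} = 0
G(2) = mex{} = 0
G(3) = mex{0} = 1
G(4) = mex{0} = 1
G(5) = mex{0} = 1
G(6) = mex{1} = 0
G(7) = mex{1} = 0
G(8) = mex{1} = 0
G(9) = mex{0,0} = 1
G(10) = mex{0,0} = 1
G(11) = mex{0,0} = 1
G(12) = mex{1,1} = 0
G(13) = mex{1,1} = 0
G(14) = mex{1,1} = 0
G(15) = mex{0,0} = 1
G(16) = mex{0,0} = 1
G(17) = mex{0,0} = 1
G(18) = mex{1,1} = 0
G(19) = mex{1,1} = 0
G(20) = mex{1,1} = 0
G(21) = mex{0,0} = 1
G_A(21) = 1.
Stack B, S = {3, 5}:
G(0) = 0
G(1) = mex{} = 0
G(2) = mex{} = 0
G(3) = mex{0} = 1
G(4) = mex{0} = 1
G(5) = mex{0,0} = 1
G(6) = mex{1,0} = 2
G(7) = mex{1,0} = 2
G_B(7) = 2.
Stack C, S = {5, 9}:
n :  0  1  2  3  4  5  6  7  8  9 10 11 12 13 14 15 16 17 18 19 20 21 22 23 24
G :  0  0  0  0  0  1  1  1  1  1  2  2  2  2  0  0  0  0  0  1  1  1  1  1  2
G_C(24) = 2.
Combined Grundy value = 1 ⊕ 2 ⊕ 2 = 1.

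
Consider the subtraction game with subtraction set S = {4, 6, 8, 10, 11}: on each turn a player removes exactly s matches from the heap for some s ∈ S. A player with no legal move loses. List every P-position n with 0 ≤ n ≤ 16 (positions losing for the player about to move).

n :  0  1  2  3  4  5  6  7  8  9 10 11 12 13 14 15 16
G :  0  0  0  0  1  1  1  1  2  2  2  2  3  3  3  0  0
P-positions are exactly the n with G(n) = 0.

0, 1, 2, 3, 15, 16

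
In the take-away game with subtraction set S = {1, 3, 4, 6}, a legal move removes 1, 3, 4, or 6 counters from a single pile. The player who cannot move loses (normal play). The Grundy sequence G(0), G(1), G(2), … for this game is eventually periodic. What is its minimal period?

n :  0  1  2  3  4  5  6  7  8  9 10 11 12 13 14 15
G :  0  1  0  1  2  3  2  0  1  0  1  2  3  2  0  1
G(n+7) = G(n) holds for n = 0,…,5 (a full window of length max(S) = 6), so the sequence is purely periodic with period 7.

7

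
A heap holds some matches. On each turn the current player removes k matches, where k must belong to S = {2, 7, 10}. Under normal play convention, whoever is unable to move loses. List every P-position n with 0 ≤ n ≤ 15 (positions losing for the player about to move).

n :  0  1  2  3  4  5  6  7  8  9 10 11 12 13 14 15
G :  0  0  1  1  0  0  1  1  2  0  3  1  2  0  3  1
P-positions are exactly the n with G(n) = 0.

0, 1, 4, 5, 9, 13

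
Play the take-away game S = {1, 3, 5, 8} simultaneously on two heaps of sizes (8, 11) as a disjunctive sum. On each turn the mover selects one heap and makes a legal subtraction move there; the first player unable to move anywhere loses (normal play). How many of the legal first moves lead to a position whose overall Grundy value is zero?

2

All heaps use S = {1, 3, 5, 8}:
G(0) = 0
G(1) = mex{0} = 1
G(2) = mex{1} = 0
G(3) = mex{0,0} = 1
G(4) = mex{1,1} = 0
G(5) = mex{0,0,0} = 1
G(6) = mex{1,1,1} = 0
G(7) = mex{0,0,0} = 1
G(8) = mex{1,1,1,0} = 2
G(9) = mex{2,0,0,1} = 3
G(10) = mex{3,1,1,0} = 2
G(11) = mex{2,2,0,1} = 3
Heap A: G(8) = 2.
Heap B: G(11) = 3.
Combined Grundy value = 2 ⊕ 3 = 1.
A winning move leaves total XOR = 0, i.e. changes one component's Grundy value g to g ⊕ X where X is the current total.
Heap A: need g' = 2⊕1 = 3. Options: 8−1→G=1, 8−3→G=1, 8−5→G=1, 8−8→G=0. Hits: 0.
Heap B: need g' = 3⊕1 = 2. Options: 11−1→G=2, 11−3→G=2, 11−5→G=0, 11−8→G=1. Hits: 2.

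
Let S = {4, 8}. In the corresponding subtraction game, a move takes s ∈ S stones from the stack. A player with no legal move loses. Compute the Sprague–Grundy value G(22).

2

G(0) = 0
G(1) = mex{} = 0
G(2) = mex{} = 0
G(3) = mex{} = 0
G(4) = mex{0} = 1
G(5) = mex{0} = 1
G(6) = mex{0} = 1
G(7) = mex{0} = 1
G(8) = mex{1,0} = 2
G(9) = mex{1,0} = 2
G(10) = mex{1,0} = 2
G(11) = mex{1,0} = 2
G(12) = mex{2,1} = 0
G(13) = mex{2,1} = 0
G(14) = mex{2,1} = 0
G(15) = mex{2,1} = 0
G(16) = mex{0,2} = 1
G(17) = mex{0,2} = 1
G(18) = mex{0,2} = 1
G(19) = mex{0,2} = 1
G(20) = mex{1,0} = 2
G(21) = mex{1,0} = 2
G(22) = mex{1,0} = 2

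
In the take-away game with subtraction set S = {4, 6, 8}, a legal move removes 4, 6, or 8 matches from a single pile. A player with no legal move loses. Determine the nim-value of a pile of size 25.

0

n :  0  1  2  3  4  5  6  7  8  9 10 11 12 13 14 15 16 17 18 19 20 21 22 23 24 25
G :  0  0  0  0  1  1  1  1  2  2  2  2  0  0  0  0  1  1  1  1  2  2  2  2  0  0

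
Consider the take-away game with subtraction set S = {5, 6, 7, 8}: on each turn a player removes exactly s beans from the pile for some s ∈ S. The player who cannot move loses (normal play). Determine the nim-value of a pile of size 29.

n :  0  1  2  3  4  5  6  7  8  9 10 11 12 13 14 15 16 17 18 19 20 21 22 23 24 25 26 27 28 29
G :  0  0  0  0  0  1  1  1  1  1  2  2  2  0  0  0  0  0  1  1  1  1  1  2  2  2  0  0  0  0

0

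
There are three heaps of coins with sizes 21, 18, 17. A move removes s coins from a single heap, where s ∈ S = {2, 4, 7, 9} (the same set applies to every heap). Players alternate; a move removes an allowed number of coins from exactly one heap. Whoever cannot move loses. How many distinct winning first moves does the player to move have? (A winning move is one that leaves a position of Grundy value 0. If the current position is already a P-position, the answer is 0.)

3

All heaps use S = {2, 4, 7, 9}:
n :  0  1  2  3  4  5  6  7  8  9 10 11 12 13 14 15 16 17 18 19 20 21
G :  0  0  1  1  2  2  0  3  1  4  2  0  0  1  1  2  2  0  3  1  4  2
Heap A: G(21) = 2.
Heap B: G(18) = 3.
Heap C: G(17) = 0.
Combined Grundy value = 2 ⊕ 3 ⊕ 0 = 1.
A winning move leaves total XOR = 0, i.e. changes one component's Grundy value g to g ⊕ X where X is the current total.
Heap A: need g' = 2⊕1 = 3. Options: 21−2→G=1, 21−4→G=0, 21−7→G=1, 21−9→G=0. Hits: 0.
Heap B: need g' = 3⊕1 = 2. Options: 18−2→G=2, 18−4→G=1, 18−7→G=0, 18−9→G=4. Hits: 1.
Heap C: need g' = 0⊕1 = 1. Options: 17−2→G=2, 17−4→G=1, 17−7→G=2, 17−9→G=1. Hits: 2.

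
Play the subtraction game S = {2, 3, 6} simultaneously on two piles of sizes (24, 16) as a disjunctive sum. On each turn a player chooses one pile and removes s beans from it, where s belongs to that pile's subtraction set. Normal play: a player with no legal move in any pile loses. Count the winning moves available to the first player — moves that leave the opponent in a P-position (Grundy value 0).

1

All piles use S = {2, 3, 6}:
G(0) = 0
G(1) = mex{} = 0
G(2) = mex{0} = 1
G(3) = mex{0,0} = 1
G(4) = mex{1,0} = 2
G(5) = mex{1,1} = 0
G(6) = mex{2,1,0} = 3
G(7) = mex{0,2,0} = 1
G(8) = mex{3,0,1} = 2
G(9) = mex{1,3,1} = 0
G(10) = mex{2,1,2} = 0
G(11) = mex{0,2,0} = 1
G(12) = mex{0,0,3} = 1
G(13) = mex{1,0,1} = 2
G(14) = mex{1,1,2} = 0
G(15) = mex{2,1,0} = 3
G(16) = mex{0,2,0} = 1
G(17) = mex{3,0,1} = 2
G(18) = mex{1,3,1} = 0
G(19) = mex{2,1,2} = 0
G(20) = mex{0,2,0} = 1
G(21) = mex{0,0,3} = 1
G(22) = mex{1,0,1} = 2
G(23) = mex{1,1,2} = 0
G(24) = mex{2,1,0} = 3
Pile A: G(24) = 3.
Pile B: G(16) = 1.
Combined Grundy value = 3 ⊕ 1 = 2.
A winning move leaves total XOR = 0, i.e. changes one component's Grundy value g to g ⊕ X where X is the current total.
Pile A: need g' = 3⊕2 = 1. Options: 24−2→G=2, 24−3→G=1, 24−6→G=0. Hits: 1.
Pile B: need g' = 1⊕2 = 3. Options: 16−2→G=0, 16−3→G=2, 16−6→G=0. Hits: 0.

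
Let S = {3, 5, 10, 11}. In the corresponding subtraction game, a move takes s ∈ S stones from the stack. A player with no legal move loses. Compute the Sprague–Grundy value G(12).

G(0) = 0
G(1) = mex{} = 0
G(2) = mex{} = 0
G(3) = mex{0} = 1
G(4) = mex{0} = 1
G(5) = mex{0,0} = 1
G(6) = mex{1,0} = 2
G(7) = mex{1,0} = 2
G(8) = mex{1,1} = 0
G(9) = mex{2,1} = 0
G(10) = mex{2,1,0} = 3
G(11) = mex{0,2,0,0} = 1
G(12) = mex{0,2,0,0} = 1

1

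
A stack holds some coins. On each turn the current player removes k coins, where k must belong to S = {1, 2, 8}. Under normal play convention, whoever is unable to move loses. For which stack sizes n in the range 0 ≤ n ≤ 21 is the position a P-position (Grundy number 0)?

n :  0  1  2  3  4  5  6  7  8  9 10 11 12 13 14 15 16 17 18 19 20 21
G :  0  1  2  0  1  2  0  1  2  0  1  2  0  1  2  0  1  2  0  1  2  0
P-positions are exactly the n with G(n) = 0.

0, 3, 6, 9, 12, 15, 18, 21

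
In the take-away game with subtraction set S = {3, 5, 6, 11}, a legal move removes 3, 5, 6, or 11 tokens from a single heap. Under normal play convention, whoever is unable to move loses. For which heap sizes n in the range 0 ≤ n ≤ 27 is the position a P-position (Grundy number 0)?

n :  0  1  2  3  4  5  6  7  8  9 10 11 12 13 14 15 16 17 18 19 20 21 22 23 24 25 26 27
G :  0  0  0  1  1  1  2  2  2  0  0  3  1  1  4  2  2  0  0  0  1  1  1  2  2  2  0  0
P-positions are exactly the n with G(n) = 0.

0, 1, 2, 9, 10, 17, 18, 19, 26, 27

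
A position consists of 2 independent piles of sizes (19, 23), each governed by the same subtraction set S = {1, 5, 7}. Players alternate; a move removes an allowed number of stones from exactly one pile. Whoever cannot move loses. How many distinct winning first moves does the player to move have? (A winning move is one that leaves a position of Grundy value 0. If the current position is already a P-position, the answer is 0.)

0

All piles use S = {1, 5, 7}:
G(0) = 0
G(1) = mex{0} = 1
G(2) = mex{1} = 0
G(3) = mex{0} = 1
G(4) = mex{1} = 0
G(5) = mex{0,0} = 1
G(6) = mex{1,1} = 0
G(7) = mex{0,0,0} = 1
G(8) = mex{1,1,1} = 0
G(9) = mex{0,0,0} = 1
G(10) = mex{1,1,1} = 0
G(11) = mex{0,0,0} = 1
G(12) = mex{1,1,1} = 0
G(13) = mex{0,0,0} = 1
G(14) = mex{1,1,1} = 0
G(15) = mex{0,0,0} = 1
G(16) = mex{1,1,1} = 0
G(17) = mex{0,0,0} = 1
G(18) = mex{1,1,1} = 0
G(19) = mex{0,0,0} = 1
G(20) = mex{1,1,1} = 0
G(21) = mex{0,0,0} = 1
G(22) = mex{1,1,1} = 0
G(23) = mex{0,0,0} = 1
Pile A: G(19) = 1.
Pile B: G(23) = 1.
Combined Grundy value = 1 ⊕ 1 = 0.
A winning move leaves total XOR = 0, i.e. changes one component's Grundy value g to g ⊕ X where X is the current total.
Pile A: target g' = 1⊕0 = 1, but every legal move changes the Grundy value (mex property), so 0 moves.
Pile B: target g' = 1⊕0 = 1, but every legal move changes the Grundy value (mex property), so 0 moves.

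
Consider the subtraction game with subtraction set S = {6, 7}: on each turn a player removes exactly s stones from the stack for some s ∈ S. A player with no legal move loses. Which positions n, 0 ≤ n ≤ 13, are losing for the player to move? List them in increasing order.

0, 1, 2, 3, 4, 5, 13

n :  0  1  2  3  4  5  6  7  8  9 10 11 12 13
G :  0  0  0  0  0  0  1  1  1  1  1  1  2  0
P-positions are exactly the n with G(n) = 0.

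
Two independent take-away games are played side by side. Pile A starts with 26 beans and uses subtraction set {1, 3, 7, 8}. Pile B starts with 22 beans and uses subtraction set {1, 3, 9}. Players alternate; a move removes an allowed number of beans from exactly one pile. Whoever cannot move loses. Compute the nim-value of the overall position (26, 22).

Pile A, S = {1, 3, 7, 8}:
n :  0  1  2  3  4  5  6  7  8  9 10 11 12 13 14 15 16 17 18 19 20 21 22 23 24 25 26
G :  0  1  0  1  0  1  0  1  2  3  2  3  2  3  2  0  1  0  1  0  1  0  1  2  3  2  3
G_A(26) = 3.
Pile B, S = {1, 3, 9}:
n :  0  1  2  3  4  5  6  7  8  9 10 11 12 13 14 15 16 17 18 19 20 21 22
G :  0  1  0  1  0  1  0  1  0  1  0  1  0  1  0  1  0  1  0  1  0  1  0
G_B(22) = 0.
Combined Grundy value = 3 ⊕ 0 = 3.

3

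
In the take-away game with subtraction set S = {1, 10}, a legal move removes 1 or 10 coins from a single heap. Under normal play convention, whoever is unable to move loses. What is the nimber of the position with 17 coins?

G(0) = 0
G(1) = mex{0} = 1
G(2) = mex{1} = 0
G(3) = mex{0} = 1
G(4) = mex{1} = 0
G(5) = mex{0} = 1
G(6) = mex{1} = 0
G(7) = mex{0} = 1
G(8) = mex{1} = 0
G(9) = mex{0} = 1
G(10) = mex{1,0} = 2
G(11) = mex{2,1} = 0
G(12) = mex{0,0} = 1
G(13) = mex{1,1} = 0
G(14) = mex{0,0} = 1
G(15) = mex{1,1} = 0
G(16) = mex{0,0} = 1
G(17) = mex{1,1} = 0

0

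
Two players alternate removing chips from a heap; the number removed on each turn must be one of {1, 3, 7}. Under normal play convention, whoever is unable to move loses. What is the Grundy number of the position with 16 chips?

n :  0  1  2  3  4  5  6  7  8  9 10 11 12 13 14 15 16
G :  0  1  0  1  0  1  0  1  0  1  0  1  0  1  0  1  0

0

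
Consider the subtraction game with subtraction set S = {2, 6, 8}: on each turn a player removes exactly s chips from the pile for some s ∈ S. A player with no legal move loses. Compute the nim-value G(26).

2

G(0) = 0
G(1) = mex{} = 0
G(2) = mex{0} = 1
G(3) = mex{0} = 1
G(4) = mex{1} = 0
G(5) = mex{1} = 0
G(6) = mex{0,0} = 1
G(7) = mex{0,0} = 1
G(8) = mex{1,1,0} = 2
G(9) = mex{1,1,0} = 2
G(10) = mex{2,0,1} = 3
G(11) = mex{2,0,1} = 3
G(12) = mex{3,1,0} = 2
G(13) = mex{3,1,0} = 2
G(14) = mex{2,2,1} = 0
G(15) = mex{2,2,1} = 0
G(16) = mex{0,3,2} = 1
G(17) = mex{0,3,2} = 1
G(18) = mex{1,2,3} = 0
G(19) = mex{1,2,3} = 0
G(20) = mex{0,0,2} = 1
G(21) = mex{0,0,2} = 1
G(22) = mex{1,1,0} = 2
G(23) = mex{1,1,0} = 2
G(24) = mex{2,0,1} = 3
G(25) = mex{2,0,1} = 3
G(26) = mex{3,1,0} = 2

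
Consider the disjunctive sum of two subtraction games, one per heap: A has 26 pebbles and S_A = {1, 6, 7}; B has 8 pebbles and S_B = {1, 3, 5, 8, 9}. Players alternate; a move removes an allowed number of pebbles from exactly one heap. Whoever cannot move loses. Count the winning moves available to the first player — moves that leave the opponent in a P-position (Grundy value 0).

Heap A, S = {1, 6, 7}:
n :  0  1  2  3  4  5  6  7  8  9 10 11 12 13 14 15 16 17 18 19 20 21 22 23 24 25 26
G :  0  1  0  1  0  1  2  3  2  3  2  3  0  1  0  1  0  1  2  3  2  3  2  3  0  1  0
G_A(26) = 0.
Heap B, S = {1, 3, 5, 8, 9}:
G(0) = 0
G(1) = mex{0} = 1
G(2) = mex{1} = 0
G(3) = mex{0,0} = 1
G(4) = mex{1,1} = 0
G(5) = mex{0,0,0} = 1
G(6) = mex{1,1,1} = 0
G(7) = mex{0,0,0} = 1
G(8) = mex{1,1,1,0} = 2
G_B(8) = 2.
Combined Grundy value = 0 ⊕ 2 = 2.
A winning move leaves total XOR = 0, i.e. changes one component's Grundy value g to g ⊕ X where X is the current total.
Heap A: need g' = 0⊕2 = 2. Options: 26−1→G=1, 26−6→G=2, 26−7→G=3. Hits: 1.
Heap B: need g' = 2⊕2 = 0. Options: 8−1→G=1, 8−3→G=1, 8−5→G=1, 8−8→G=0. Hits: 1.

2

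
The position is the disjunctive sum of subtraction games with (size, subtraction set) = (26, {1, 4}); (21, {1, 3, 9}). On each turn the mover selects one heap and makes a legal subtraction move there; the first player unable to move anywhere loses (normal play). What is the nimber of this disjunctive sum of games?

0

Heap A, S = {1, 4}:
n :  0  1  2  3  4  5  6  7  8  9 10 11 12 13 14 15 16 17 18 19 20 21 22 23 24 25 26
G :  0  1  0  1  2  0  1  0  1  2  0  1  0  1  2  0  1  0  1  2  0  1  0  1  2  0  1
G_A(26) = 1.
Heap B, S = {1, 3, 9}:
G(0) = 0
G(1) = mex{0} = 1
G(2) = mex{1} = 0
G(3) = mex{0,0} = 1
G(4) = mex{1,1} = 0
G(5) = mex{0,0} = 1
G(6) = mex{1,1} = 0
G(7) = mex{0,0} = 1
G(8) = mex{1,1} = 0
G(9) = mex{0,0,0} = 1
G(10) = mex{1,1,1} = 0
G(11) = mex{0,0,0} = 1
G(12) = mex{1,1,1} = 0
G(13) = mex{0,0,0} = 1
G(14) = mex{1,1,1} = 0
G(15) = mex{0,0,0} = 1
G(16) = mex{1,1,1} = 0
G(17) = mex{0,0,0} = 1
G(18) = mex{1,1,1} = 0
G(19) = mex{0,0,0} = 1
G(20) = mex{1,1,1} = 0
G(21) = mex{0,0,0} = 1
G_B(21) = 1.
Combined Grundy value = 1 ⊕ 1 = 0.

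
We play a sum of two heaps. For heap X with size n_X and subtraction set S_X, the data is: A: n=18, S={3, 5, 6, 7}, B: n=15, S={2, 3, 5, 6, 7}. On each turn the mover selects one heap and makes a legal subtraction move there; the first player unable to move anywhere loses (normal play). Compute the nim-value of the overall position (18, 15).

Heap A, S = {3, 5, 6, 7}:
G(0) = 0
G(1) = mex{} = 0
G(2) = mex{} = 0
G(3) = mex{0} = 1
G(4) = mex{0} = 1
G(5) = mex{0,0} = 1
G(6) = mex{1,0,0} = 2
G(7) = mex{1,0,0,0} = 2
G(8) = mex{1,1,0,0} = 2
G(9) = mex{2,1,1,0} = 3
G(10) = mex{2,1,1,1} = 0
G(11) = mex{2,2,1,1} = 0
G(12) = mex{3,2,2,1} = 0
G(13) = mex{0,2,2,2} = 1
G(14) = mex{0,3,2,2} = 1
G(15) = mex{0,0,3,2} = 1
G(16) = mex{1,0,0,3} = 2
G(17) = mex{1,0,0,0} = 2
G(18) = mex{1,1,0,0} = 2
G_A(18) = 2.
Heap B, S = {2, 3, 5, 6, 7}:
G(0) = 0
G(1) = mex{} = 0
G(2) = mex{0} = 1
G(3) = mex{0,0} = 1
G(4) = mex{1,0} = 2
G(5) = mex{1,1,0} = 2
G(6) = mex{2,1,0,0} = 3
G(7) = mex{2,2,1,0,0} = 3
G(8) = mex{3,2,1,1,0} = 4
G(9) = mex{3,3,2,1,1} = 0
G(10) = mex{4,3,2,2,1} = 0
G(11) = mex{0,4,3,2,2} = 1
G(12) = mex{0,0,3,3,2} = 1
G(13) = mex{1,0,4,3,3} = 2
G(14) = mex{1,1,0,4,3} = 2
G(15) = mex{2,1,0,0,4} = 3
G_B(15) = 3.
Combined Grundy value = 2 ⊕ 3 = 1.

1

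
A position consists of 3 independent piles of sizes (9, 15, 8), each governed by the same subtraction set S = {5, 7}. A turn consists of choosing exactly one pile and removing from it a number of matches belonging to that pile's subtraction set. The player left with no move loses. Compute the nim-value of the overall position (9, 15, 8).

All piles use S = {5, 7}:
G(0) = 0
G(1) = mex{} = 0
G(2) = mex{} = 0
G(3) = mex{} = 0
G(4) = mex{} = 0
G(5) = mex{0} = 1
G(6) = mex{0} = 1
G(7) = mex{0,0} = 1
G(8) = mex{0,0} = 1
G(9) = mex{0,0} = 1
G(10) = mex{1,0} = 2
G(11) = mex{1,0} = 2
G(12) = mex{1,1} = 0
G(13) = mex{1,1} = 0
G(14) = mex{1,1} = 0
G(15) = mex{2,1} = 0
Pile A: G(9) = 1.
Pile B: G(15) = 0.
Pile C: G(8) = 1.
Combined Grundy value = 1 ⊕ 0 ⊕ 1 = 0.

0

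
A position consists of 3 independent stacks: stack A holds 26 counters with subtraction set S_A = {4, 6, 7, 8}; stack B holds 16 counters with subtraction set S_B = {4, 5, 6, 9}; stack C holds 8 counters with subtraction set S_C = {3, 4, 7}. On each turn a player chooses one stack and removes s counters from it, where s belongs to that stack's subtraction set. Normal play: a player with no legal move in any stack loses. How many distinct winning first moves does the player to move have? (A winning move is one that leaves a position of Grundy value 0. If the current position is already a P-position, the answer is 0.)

Stack A, S = {4, 6, 7, 8}:
G(0) = 0
G(1) = mex{} = 0
G(2) = mex{} = 0
G(3) = mex{} = 0
G(4) = mex{0} = 1
G(5) = mex{0} = 1
G(6) = mex{0,0} = 1
G(7) = mex{0,0,0} = 1
G(8) = mex{1,0,0,0} = 2
G(9) = mex{1,0,0,0} = 2
G(10) = mex{1,1,0,0} = 2
G(11) = mex{1,1,1,0} = 2
G(12) = mex{2,1,1,1} = 0
G(13) = mex{2,1,1,1} = 0
G(14) = mex{2,2,1,1} = 0
G(15) = mex{2,2,2,1} = 0
G(16) = mex{0,2,2,2} = 1
G(17) = mex{0,2,2,2} = 1
G(18) = mex{0,0,2,2} = 1
G(19) = mex{0,0,0,2} = 1
G(20) = mex{1,0,0,0} = 2
G(21) = mex{1,0,0,0} = 2
G(22) = mex{1,1,0,0} = 2
G(23) = mex{1,1,1,0} = 2
G(24) = mex{2,1,1,1} = 0
G(25) = mex{2,1,1,1} = 0
G(26) = mex{2,2,1,1} = 0
G_A(26) = 0.
Stack B, S = {4, 5, 6, 9}:
G(0) = 0
G(1) = mex{} = 0
G(2) = mex{} = 0
G(3) = mex{} = 0
G(4) = mex{0} = 1
G(5) = mex{0,0} = 1
G(6) = mex{0,0,0} = 1
G(7) = mex{0,0,0} = 1
G(8) = mex{1,0,0} = 2
G(9) = mex{1,1,0,0} = 2
G(10) = mex{1,1,1,0} = 2
G(11) = mex{1,1,1,0} = 2
G(12) = mex{2,1,1,0} = 3
G(13) = mex{2,2,1,1} = 0
G(14) = mex{2,2,2,1} = 0
G(15) = mex{2,2,2,1} = 0
G(16) = mex{3,2,2,1} = 0
G_B(16) = 0.
Stack C, S = {3, 4, 7}:
G(0) = 0
G(1) = mex{} = 0
G(2) = mex{} = 0
G(3) = mex{0} = 1
G(4) = mex{0,0} = 1
G(5) = mex{0,0} = 1
G(6) = mex{1,0} = 2
G(7) = mex{1,1,0} = 2
G(8) = mex{1,1,0} = 2
G_C(8) = 2.
Combined Grundy value = 0 ⊕ 0 ⊕ 2 = 2.
A winning move leaves total XOR = 0, i.e. changes one component's Grundy value g to g ⊕ X where X is the current total.
Stack A: need g' = 0⊕2 = 2. Options: 26−4→G=2, 26−6→G=2, 26−7→G=1, 26−8→G=1. Hits: 2.
Stack B: need g' = 0⊕2 = 2. Options: 16−4→G=3, 16−5→G=2, 16−6→G=2, 16−9→G=1. Hits: 2.
Stack C: need g' = 2⊕2 = 0. Options: 8−3→G=1, 8−4→G=1, 8−7→G=0. Hits: 1.

5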